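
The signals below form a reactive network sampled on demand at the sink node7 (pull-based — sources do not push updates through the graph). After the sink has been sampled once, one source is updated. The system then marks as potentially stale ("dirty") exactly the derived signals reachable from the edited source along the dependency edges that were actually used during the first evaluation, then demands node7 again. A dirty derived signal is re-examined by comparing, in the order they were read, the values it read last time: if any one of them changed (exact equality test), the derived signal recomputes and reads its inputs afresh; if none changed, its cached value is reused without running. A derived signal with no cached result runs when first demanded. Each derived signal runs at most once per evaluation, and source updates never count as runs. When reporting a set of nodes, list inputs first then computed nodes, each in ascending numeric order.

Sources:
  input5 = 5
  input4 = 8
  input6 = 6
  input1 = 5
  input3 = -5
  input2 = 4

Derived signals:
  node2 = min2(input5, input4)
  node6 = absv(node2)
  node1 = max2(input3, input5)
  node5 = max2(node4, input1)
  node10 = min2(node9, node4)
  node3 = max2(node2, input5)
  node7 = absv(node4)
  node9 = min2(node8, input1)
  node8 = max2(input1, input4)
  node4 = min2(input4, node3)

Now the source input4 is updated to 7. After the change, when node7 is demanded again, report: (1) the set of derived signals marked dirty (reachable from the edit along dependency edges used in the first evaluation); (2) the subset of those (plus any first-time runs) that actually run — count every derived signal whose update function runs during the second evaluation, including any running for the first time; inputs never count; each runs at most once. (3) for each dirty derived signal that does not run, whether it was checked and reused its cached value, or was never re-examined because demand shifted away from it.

Dirty set: node2, node3, node4, node7.
Run set: node2, node4 (2 run).
Re-examined without running (cache reused): node3, node7.
The important point: at node3 every value read last time is unchanged, so the dirty flag clears without a run.

Initial pass — values computed on the first demand:
  node2 = min2(5, 8) = 5
  node3 = max2(5, 5) = 5
  node4 = min2(8, 5) = 5
  node7 = absv(5) = 5

Second demand — change propagation:
  node2: re-runs because input4 8->7; new result 5 (unchanged).
  node3: re-examined; everything it read last time is the same (node2 unchanged, input5 unchanged) — cache 5 kept, no run.
  node4: re-runs because input4 8->7; new result 5 (unchanged).
  node7: re-examined; everything it read last time is the same (node4 unchanged) — cache 5 kept, no run.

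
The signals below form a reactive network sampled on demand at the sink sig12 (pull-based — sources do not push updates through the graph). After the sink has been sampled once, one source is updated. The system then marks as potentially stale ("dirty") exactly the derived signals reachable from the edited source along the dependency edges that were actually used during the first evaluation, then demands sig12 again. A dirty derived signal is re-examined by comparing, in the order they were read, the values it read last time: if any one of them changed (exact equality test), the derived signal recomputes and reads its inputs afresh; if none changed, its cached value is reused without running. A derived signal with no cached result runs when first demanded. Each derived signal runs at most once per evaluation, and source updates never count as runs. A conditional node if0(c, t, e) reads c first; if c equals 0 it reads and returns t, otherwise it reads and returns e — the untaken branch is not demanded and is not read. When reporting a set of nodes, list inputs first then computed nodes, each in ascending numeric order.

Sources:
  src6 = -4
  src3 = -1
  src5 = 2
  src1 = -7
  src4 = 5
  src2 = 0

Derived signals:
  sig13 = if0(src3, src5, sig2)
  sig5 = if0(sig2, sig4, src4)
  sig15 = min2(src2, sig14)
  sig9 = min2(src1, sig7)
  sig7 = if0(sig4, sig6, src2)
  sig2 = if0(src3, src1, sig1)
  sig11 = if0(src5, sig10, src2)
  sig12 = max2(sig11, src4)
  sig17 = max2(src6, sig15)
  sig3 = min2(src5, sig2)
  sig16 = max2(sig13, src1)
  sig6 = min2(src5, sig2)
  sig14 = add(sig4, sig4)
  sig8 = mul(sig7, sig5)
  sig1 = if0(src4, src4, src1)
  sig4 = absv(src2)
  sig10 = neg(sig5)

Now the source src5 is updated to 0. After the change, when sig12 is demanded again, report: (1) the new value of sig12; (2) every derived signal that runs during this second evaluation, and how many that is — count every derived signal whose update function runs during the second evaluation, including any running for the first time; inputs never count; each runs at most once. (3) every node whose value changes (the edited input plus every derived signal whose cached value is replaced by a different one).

sig12 now evaluates to 5.
Run set: sig1, sig2, sig5, sig10, sig11, sig12 (6 run).
Changed values: src5, sig11.
The important point: the flipped condition pulls in fresh nodes; sig1, sig2, sig5, sig10 run for the first time.

Initial pass — values computed on the first demand:
  sig11 = if0(src5=2 -> else branch src2) = 0
  sig12 = max2(0, 5) = 5

Second demand — change propagation:
  sig1: newly demanded (no cache) — executes and yields -7.
  sig2: newly demanded (no cache) — executes and yields -7.
  sig5: newly demanded (no cache) — executes and yields 5.
  sig10: newly demanded (no cache) — executes and yields -5.
  sig11: re-runs because src5 2->0; new result -5.
  sig12: re-runs because sig11 0->-5; new result 5 (unchanged).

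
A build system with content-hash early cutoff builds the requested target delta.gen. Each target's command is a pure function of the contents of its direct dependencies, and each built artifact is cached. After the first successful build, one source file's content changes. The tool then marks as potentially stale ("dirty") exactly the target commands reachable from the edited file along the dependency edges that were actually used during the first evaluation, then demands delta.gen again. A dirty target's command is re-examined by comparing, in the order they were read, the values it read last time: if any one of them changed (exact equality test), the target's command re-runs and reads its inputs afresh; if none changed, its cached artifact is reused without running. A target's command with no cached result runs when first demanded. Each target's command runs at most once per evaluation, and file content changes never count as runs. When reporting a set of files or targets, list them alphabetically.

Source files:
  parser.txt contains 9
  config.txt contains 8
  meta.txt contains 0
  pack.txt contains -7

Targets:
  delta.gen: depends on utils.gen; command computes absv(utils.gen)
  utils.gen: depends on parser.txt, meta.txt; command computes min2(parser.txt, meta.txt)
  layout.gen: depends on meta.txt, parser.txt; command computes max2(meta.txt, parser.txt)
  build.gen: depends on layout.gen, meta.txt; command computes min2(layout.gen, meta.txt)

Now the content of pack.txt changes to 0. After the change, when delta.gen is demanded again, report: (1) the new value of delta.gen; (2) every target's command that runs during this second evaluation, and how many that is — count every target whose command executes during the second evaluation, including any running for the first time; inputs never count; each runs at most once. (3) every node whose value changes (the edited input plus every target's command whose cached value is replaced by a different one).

New value of delta.gen: 0.
Target commands that run: none — 0 in total.
Values that change: pack.txt.
Key observation: pack.txt is never demanded by the output, so the edit triggers no recomputation at all.

First evaluation (everything demanded from the output):
  utils.gen = min2(9, 0) = 0
  delta.gen = absv(0) = 0

Propagation after the edit:
  pack.txt feeds no computation that the output demands — nothing is marked dirty and nothing runs.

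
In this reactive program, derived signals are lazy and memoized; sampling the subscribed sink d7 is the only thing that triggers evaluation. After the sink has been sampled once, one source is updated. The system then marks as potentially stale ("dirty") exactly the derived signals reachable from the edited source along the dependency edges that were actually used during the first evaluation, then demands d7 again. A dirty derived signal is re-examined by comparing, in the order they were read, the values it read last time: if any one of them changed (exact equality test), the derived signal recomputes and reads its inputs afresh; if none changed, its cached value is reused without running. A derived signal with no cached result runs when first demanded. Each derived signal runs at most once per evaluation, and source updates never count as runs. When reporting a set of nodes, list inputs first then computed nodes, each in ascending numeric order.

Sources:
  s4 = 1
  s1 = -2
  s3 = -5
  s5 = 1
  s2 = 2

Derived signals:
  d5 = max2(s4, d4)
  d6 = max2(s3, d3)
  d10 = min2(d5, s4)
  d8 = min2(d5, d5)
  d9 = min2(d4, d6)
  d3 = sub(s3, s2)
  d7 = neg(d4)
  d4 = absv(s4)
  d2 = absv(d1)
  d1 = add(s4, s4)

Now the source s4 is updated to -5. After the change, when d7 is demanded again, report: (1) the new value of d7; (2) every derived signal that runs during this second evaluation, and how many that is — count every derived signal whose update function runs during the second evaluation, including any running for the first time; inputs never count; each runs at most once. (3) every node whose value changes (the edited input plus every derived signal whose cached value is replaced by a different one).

Demanding d7 again yields -5.
2 derived signals run: d4, d7.
The nodes whose values change: s4, d4, d7.

First demand of the output computes:
  d4 = absv(1) = 1
  d7 = neg(1) = -1

After the edit, cleaning proceeds:
  d4: a read changed (s4 1->-5) — executes, giving 5.
  d7: a read changed (d4 1->5) — executes, giving -5.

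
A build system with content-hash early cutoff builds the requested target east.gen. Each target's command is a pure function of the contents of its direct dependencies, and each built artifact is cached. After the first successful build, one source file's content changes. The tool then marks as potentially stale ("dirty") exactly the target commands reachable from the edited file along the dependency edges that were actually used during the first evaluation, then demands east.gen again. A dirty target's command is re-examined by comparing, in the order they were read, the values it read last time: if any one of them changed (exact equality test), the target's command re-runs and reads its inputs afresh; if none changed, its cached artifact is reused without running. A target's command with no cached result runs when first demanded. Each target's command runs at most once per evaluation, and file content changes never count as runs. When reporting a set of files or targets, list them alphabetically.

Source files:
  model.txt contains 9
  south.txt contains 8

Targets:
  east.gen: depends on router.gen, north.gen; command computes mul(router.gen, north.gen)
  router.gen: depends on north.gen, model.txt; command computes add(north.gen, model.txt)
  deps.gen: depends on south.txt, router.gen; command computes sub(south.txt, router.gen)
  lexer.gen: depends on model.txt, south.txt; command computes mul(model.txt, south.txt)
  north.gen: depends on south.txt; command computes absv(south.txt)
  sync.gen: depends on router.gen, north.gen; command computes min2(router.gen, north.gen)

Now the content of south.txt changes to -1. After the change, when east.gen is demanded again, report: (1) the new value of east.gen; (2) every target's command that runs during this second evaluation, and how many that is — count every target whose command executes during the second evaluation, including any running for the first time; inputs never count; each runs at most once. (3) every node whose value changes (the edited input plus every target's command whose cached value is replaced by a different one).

First evaluation (everything demanded from the output):
  north.gen = absv(8) = 8
  router.gen = add(8, 9) = 17
  east.gen = mul(17, 8) = 136

Propagation after the edit:
  north.gen: runs — south.txt 8->-1; result 1.
  router.gen: runs — north.gen 8->1; result 10.
  east.gen: runs — router.gen 17->10; north.gen 8->1; result 10.

New value of east.gen: 10.
Target commands that run: east.gen, north.gen, router.gen — 3 in total.
Values that change: east.gen, north.gen, router.gen, south.txt.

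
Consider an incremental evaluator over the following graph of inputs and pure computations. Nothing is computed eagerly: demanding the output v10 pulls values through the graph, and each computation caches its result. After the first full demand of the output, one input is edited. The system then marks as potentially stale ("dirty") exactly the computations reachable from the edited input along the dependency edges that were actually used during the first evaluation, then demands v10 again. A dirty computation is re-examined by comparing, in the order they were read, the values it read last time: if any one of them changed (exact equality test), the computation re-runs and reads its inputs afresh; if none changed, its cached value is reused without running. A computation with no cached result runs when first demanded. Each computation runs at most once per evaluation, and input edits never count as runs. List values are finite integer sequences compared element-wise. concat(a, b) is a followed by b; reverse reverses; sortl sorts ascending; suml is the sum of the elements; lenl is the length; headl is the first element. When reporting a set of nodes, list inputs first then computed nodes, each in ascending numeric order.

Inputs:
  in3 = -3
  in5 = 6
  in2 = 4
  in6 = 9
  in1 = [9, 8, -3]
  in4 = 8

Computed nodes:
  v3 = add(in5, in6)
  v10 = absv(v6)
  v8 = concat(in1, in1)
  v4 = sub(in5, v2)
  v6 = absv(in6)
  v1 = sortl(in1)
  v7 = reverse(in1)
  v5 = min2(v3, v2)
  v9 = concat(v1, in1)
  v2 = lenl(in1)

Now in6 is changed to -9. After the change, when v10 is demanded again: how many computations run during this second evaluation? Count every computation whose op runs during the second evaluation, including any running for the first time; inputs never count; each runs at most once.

Initial pass — values computed on the first demand:
  v6 = absv(9) = 9
  v10 = absv(9) = 9

Second demand — change propagation:
  v6: re-runs because in6 9->-9; new result 9 (unchanged).
  v10: re-examined; everything it read last time is the same (v6 unchanged) — cache 9 kept, no run.

The important point: v6 recomputes to an identical value, and the output ends up unchanged.

Run set: v6 (1 run).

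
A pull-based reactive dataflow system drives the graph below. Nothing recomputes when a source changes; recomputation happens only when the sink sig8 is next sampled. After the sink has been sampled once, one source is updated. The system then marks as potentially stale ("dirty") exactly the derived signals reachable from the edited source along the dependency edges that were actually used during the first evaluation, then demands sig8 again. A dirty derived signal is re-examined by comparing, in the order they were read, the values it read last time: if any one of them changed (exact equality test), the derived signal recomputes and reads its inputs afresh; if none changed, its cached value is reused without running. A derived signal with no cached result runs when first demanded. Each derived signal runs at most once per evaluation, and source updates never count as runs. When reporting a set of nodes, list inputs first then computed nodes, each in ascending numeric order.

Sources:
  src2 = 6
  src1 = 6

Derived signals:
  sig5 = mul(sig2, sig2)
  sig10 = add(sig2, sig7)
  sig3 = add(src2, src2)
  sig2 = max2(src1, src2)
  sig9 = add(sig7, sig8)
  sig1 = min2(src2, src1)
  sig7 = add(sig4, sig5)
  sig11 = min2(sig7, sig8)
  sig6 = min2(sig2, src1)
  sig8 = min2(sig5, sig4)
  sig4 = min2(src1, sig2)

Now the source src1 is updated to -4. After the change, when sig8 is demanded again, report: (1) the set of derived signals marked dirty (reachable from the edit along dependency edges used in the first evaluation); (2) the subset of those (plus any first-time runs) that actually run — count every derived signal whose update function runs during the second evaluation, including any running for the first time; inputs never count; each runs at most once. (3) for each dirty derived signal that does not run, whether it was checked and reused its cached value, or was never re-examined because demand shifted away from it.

First evaluation (everything demanded from the output):
  sig2 = max2(6, 6) = 6
  sig4 = min2(6, 6) = 6
  sig5 = mul(6, 6) = 36
  sig8 = min2(36, 6) = 6

Propagation after the edit:
  sig2: runs — src1 6->-4; result 6 (same value as before).
  sig4: runs — src1 6->-4; result -4.
  sig5: checked — values it read are unchanged (sig2 unchanged, sig2 unchanged); reused cached 36 without running.
  sig8: runs — sig4 6->-4; result -4.

Key observation: the cutoff stops propagation at sig5 — its inputs' values are unchanged, so it reuses its cache.

Marked dirty: sig2, sig4, sig5, sig8.
Derived signals that run: sig2, sig4, sig8 — 3 in total.
Checked but reused from cache: sig5.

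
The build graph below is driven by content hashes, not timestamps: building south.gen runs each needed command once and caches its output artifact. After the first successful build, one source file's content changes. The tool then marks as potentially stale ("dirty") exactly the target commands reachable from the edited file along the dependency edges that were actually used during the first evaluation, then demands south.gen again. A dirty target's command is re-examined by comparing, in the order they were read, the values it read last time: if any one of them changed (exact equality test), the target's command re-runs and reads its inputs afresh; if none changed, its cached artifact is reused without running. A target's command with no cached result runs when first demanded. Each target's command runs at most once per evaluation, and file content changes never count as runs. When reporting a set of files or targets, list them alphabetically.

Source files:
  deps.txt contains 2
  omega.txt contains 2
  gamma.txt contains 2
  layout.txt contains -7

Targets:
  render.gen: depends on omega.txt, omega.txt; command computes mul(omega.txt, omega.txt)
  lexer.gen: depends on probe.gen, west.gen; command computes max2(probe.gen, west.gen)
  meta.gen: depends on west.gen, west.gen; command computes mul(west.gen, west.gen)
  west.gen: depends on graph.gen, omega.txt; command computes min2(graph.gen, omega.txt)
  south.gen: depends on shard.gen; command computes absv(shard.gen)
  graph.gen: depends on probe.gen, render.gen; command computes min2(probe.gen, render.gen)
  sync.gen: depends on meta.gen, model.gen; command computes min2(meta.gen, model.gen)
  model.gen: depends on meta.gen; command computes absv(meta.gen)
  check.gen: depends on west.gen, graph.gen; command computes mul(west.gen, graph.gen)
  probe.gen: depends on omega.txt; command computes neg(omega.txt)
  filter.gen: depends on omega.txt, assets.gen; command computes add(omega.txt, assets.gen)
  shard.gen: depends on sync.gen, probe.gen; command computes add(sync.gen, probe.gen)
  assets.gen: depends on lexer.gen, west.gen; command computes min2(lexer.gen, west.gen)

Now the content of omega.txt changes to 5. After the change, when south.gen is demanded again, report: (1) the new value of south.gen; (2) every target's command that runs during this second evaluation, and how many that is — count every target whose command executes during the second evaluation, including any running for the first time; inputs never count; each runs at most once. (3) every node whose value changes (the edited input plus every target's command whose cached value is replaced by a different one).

south.gen now evaluates to 20.
Run set: graph.gen, meta.gen, model.gen, probe.gen, render.gen, shard.gen, south.gen, sync.gen, west.gen (9 run).
Changed values: graph.gen, meta.gen, model.gen, omega.txt, probe.gen, render.gen, shard.gen, south.gen, sync.gen, west.gen.

Initial pass — values computed on the first demand:
  probe.gen = neg(2) = -2
  render.gen = mul(2, 2) = 4
  graph.gen = min2(-2, 4) = -2
  west.gen = min2(-2, 2) = -2
  meta.gen = mul(-2, -2) = 4
  model.gen = absv(4) = 4
  sync.gen = min2(4, 4) = 4
  shard.gen = add(4, -2) = 2
  south.gen = absv(2) = 2

Second demand — change propagation:
  probe.gen: re-runs because omega.txt 2->5; new result -5.
  render.gen: re-runs because omega.txt 2->5; omega.txt 2->5; new result 25.
  graph.gen: re-runs because probe.gen -2->-5; render.gen 4->25; new result -5.
  west.gen: re-runs because graph.gen -2->-5; omega.txt 2->5; new result -5.
  meta.gen: re-runs because west.gen -2->-5; west.gen -2->-5; new result 25.
  model.gen: re-runs because meta.gen 4->25; new result 25.
  sync.gen: re-runs because meta.gen 4->25; model.gen 4->25; new result 25.
  shard.gen: re-runs because sync.gen 4->25; probe.gen -2->-5; new result 20.
  south.gen: re-runs because shard.gen 2->20; new result 20.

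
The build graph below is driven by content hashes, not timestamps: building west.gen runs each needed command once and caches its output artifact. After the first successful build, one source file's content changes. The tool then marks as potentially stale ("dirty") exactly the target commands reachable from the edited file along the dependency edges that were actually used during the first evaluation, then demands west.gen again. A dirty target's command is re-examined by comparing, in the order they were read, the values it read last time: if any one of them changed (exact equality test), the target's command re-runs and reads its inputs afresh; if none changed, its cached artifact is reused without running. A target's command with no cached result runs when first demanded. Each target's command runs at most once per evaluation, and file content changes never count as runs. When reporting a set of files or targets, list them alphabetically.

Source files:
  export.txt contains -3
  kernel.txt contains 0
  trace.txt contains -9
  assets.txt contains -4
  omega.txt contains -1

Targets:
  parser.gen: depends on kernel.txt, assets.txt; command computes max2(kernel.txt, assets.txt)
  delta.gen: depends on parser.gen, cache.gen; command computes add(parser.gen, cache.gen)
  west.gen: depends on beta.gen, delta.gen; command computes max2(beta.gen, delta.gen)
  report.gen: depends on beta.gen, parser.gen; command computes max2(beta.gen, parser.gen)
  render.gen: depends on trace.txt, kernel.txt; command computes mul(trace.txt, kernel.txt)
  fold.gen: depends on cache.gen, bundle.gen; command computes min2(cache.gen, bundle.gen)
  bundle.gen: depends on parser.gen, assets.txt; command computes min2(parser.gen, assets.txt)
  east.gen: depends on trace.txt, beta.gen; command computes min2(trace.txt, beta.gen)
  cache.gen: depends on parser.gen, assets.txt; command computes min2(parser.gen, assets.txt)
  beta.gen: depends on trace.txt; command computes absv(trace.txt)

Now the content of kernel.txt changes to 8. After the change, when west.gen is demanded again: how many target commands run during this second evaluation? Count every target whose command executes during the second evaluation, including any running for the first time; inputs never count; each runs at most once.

Run set: cache.gen, delta.gen, parser.gen, west.gen (4 run).

Initial pass — values computed on the first demand:
  beta.gen = absv(-9) = 9
  parser.gen = max2(0, -4) = 0
  cache.gen = min2(0, -4) = -4
  delta.gen = add(0, -4) = -4
  west.gen = max2(9, -4) = 9

Second demand — change propagation:
  parser.gen: re-runs because kernel.txt 0->8; new result 8.
  cache.gen: re-runs because parser.gen 0->8; new result -4 (unchanged).
  delta.gen: re-runs because parser.gen 0->8; new result 4.
  west.gen: re-runs because delta.gen -4->4; new result 9 (unchanged).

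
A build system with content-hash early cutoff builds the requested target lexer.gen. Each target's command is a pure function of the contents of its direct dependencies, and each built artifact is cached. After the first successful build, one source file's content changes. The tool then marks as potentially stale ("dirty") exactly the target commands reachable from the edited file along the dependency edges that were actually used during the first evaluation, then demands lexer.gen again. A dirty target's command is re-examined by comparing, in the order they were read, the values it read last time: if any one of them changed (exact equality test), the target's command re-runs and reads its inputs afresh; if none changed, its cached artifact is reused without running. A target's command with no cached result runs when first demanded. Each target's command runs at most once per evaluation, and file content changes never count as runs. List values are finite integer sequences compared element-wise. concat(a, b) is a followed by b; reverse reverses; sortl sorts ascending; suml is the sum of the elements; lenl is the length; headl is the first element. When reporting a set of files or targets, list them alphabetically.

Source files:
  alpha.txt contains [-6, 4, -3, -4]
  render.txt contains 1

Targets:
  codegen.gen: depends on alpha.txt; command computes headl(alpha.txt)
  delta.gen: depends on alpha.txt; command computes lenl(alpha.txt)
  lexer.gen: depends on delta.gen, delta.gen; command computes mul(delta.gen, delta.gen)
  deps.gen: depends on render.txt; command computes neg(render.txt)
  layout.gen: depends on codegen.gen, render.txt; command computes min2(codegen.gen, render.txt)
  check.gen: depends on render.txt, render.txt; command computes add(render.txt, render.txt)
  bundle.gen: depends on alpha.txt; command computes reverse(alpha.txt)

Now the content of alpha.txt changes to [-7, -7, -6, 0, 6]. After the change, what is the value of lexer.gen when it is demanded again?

First evaluation (everything demanded from the output):
  delta.gen = lenl([-6, 4, -3, -4]) = 4
  lexer.gen = mul(4, 4) = 16

Propagation after the edit:
  delta.gen: runs — alpha.txt [-6, 4, -3, -4]->[-7, -7, -6, 0, 6]; result 5.
  lexer.gen: runs — delta.gen 4->5; delta.gen 4->5; result 25.

New value of lexer.gen: 25.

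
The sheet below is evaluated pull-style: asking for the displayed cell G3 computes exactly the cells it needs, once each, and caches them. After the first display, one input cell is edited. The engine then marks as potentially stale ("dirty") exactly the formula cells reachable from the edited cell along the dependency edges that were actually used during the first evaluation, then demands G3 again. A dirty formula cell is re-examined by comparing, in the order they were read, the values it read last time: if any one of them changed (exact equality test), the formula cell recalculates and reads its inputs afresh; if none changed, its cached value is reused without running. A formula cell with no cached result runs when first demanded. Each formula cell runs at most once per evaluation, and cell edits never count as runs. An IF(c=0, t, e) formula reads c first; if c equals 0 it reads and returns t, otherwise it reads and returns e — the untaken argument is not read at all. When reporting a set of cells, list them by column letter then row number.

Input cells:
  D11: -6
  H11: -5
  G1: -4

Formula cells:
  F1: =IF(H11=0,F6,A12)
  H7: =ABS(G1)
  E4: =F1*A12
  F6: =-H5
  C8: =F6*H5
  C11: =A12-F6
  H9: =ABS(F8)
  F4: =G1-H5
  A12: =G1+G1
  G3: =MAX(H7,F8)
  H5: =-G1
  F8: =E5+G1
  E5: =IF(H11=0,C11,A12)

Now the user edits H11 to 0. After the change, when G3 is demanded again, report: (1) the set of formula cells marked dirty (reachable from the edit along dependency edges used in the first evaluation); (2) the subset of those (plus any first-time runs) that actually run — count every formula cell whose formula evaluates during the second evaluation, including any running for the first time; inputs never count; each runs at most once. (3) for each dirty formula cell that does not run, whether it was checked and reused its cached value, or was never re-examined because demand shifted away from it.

First demand of the output computes:
  A12 = -4 + -4 = -8
  E5 = IF(H11=0: H11=-5 -> else branch A12) = -8
  F8 = -8 + -4 = -12
  H7 = ABS(-4) = 4
  G3 = MAX(4, -12) = 4

After the edit, cleaning proceeds:
  H5: had never run; runs now, result 4.
  F6: had never run; runs now, result -4.
  C11: had never run; runs now, result -4.
  E5: a read changed (H11 -5->0) — executes, giving -4.
  F8: a read changed (E5 -8->-4) — executes, giving -8.
  G3: a read changed (F8 -12->-8) — executes, giving 4 — identical to its old value.

Note the branch switch — C11, F6, H5 had no cache and run now for the first time.

The edit dirties: E5, F8, G3.
6 formula cells run: C11, E5, F6, F8, G3, H5.
No dirty formula cell escaped a run.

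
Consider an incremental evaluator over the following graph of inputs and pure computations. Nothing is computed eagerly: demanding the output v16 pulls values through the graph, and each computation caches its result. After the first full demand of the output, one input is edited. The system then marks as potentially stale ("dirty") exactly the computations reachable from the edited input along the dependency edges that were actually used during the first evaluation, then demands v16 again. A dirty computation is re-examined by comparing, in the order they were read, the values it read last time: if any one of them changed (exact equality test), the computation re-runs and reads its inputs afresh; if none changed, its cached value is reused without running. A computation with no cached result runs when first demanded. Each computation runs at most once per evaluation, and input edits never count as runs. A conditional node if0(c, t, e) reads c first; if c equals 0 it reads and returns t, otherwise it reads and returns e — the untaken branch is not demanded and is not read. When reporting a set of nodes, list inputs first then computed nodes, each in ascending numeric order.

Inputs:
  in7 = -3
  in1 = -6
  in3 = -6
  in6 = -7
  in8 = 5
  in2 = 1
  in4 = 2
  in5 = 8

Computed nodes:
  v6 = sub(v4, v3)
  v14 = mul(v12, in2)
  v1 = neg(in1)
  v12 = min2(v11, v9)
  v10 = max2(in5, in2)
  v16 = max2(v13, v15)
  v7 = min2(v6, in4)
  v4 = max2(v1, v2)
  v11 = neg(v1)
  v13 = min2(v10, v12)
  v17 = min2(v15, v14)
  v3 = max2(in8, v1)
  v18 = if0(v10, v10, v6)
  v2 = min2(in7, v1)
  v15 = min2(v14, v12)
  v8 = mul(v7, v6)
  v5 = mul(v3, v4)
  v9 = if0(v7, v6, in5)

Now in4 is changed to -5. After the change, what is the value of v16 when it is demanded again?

Initial pass — values computed on the first demand:
  v1 = neg(-6) = 6
  v2 = min2(-3, 6) = -3
  v3 = max2(5, 6) = 6
  v4 = max2(6, -3) = 6
  v6 = sub(6, 6) = 0
  v7 = min2(0, 2) = 0
  v9 = if0(v7=0 -> then branch v6) = 0
  v10 = max2(8, 1) = 8
  v11 = neg(6) = -6
  v12 = min2(-6, 0) = -6
  v13 = min2(8, -6) = -6
  v14 = mul(-6, 1) = -6
  v15 = min2(-6, -6) = -6
  v16 = max2(-6, -6) = -6

Second demand — change propagation:
  v7: re-runs because in4 2->-5; new result -5.
  v9: re-runs because v7 0->-5; new result 8.
  v12: re-runs because v9 0->8; new result -6 (unchanged).
  v13: re-examined; everything it read last time is the same (v10 unchanged, v12 unchanged) — cache -6 kept, no run.
  v14: re-examined; everything it read last time is the same (v12 unchanged, in2 unchanged) — cache -6 kept, no run.
  v15: re-examined; everything it read last time is the same (v14 unchanged, v12 unchanged) — cache -6 kept, no run.
  v16: re-examined; everything it read last time is the same (v13 unchanged, v15 unchanged) — cache -6 kept, no run.

The important point: v12 recomputes to an identical value, and the output ends up unchanged.

v16 now evaluates to -6.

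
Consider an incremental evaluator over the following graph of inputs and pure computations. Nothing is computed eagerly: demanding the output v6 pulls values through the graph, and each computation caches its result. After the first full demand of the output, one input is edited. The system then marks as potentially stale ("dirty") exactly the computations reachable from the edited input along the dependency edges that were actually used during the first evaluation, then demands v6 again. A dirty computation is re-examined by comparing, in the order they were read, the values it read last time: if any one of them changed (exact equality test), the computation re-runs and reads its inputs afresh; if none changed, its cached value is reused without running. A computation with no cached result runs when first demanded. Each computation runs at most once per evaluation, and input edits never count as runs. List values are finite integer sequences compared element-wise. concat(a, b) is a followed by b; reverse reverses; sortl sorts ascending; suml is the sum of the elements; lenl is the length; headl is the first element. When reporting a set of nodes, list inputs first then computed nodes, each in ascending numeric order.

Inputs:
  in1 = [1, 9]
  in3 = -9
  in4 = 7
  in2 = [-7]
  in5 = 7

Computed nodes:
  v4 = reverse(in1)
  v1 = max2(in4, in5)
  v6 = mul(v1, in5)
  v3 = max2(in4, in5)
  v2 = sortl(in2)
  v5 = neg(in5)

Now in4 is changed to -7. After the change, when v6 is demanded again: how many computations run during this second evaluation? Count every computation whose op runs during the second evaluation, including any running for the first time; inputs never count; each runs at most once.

Initial pass — values computed on the first demand:
  v1 = max2(7, 7) = 7
  v6 = mul(7, 7) = 49

Second demand — change propagation:
  v1: re-runs because in4 7->-7; new result 7 (unchanged).
  v6: re-examined; everything it read last time is the same (v1 unchanged, in5 unchanged) — cache 49 kept, no run.

The important point: v1 recomputes to an identical value, and the output ends up unchanged.

Run set: v1 (1 run).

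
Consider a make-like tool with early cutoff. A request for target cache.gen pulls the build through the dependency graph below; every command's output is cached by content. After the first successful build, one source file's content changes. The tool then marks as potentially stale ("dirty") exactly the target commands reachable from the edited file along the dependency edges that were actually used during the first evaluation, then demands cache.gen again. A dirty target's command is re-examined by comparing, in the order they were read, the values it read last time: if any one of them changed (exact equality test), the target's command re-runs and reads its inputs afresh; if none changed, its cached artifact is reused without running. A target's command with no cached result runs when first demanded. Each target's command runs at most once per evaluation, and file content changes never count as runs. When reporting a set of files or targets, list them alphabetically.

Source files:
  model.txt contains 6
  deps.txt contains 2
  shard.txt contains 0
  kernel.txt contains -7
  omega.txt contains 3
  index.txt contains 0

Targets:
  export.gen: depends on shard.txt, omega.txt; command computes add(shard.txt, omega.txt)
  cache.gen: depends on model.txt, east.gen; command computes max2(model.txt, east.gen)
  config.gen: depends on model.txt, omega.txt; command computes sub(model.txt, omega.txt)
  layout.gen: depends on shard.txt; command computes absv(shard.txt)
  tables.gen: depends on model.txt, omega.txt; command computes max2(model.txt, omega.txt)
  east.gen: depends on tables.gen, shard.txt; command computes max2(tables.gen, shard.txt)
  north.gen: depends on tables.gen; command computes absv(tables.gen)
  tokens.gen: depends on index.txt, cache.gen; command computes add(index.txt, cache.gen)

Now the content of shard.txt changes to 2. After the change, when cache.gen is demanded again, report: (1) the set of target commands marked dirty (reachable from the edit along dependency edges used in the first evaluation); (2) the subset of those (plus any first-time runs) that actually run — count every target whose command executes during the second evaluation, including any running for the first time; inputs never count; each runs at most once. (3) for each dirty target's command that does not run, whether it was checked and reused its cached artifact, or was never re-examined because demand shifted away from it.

The edit dirties: cache.gen, east.gen.
1 target commands run: east.gen.
Cache hits after checking: cache.gen.
Note the absorption at east.gen: it re-runs yet its value is the same, leaving the output's value untouched.

First demand of the output computes:
  tables.gen = max2(6, 3) = 6
  east.gen = max2(6, 0) = 6
  cache.gen = max2(6, 6) = 6

After the edit, cleaning proceeds:
  east.gen: a read changed (shard.txt 0->2) — executes, giving 6 — identical to its old value.
  cache.gen: dirty, but its reads are unchanged (model.txt unchanged, east.gen unchanged); cached 6 stands.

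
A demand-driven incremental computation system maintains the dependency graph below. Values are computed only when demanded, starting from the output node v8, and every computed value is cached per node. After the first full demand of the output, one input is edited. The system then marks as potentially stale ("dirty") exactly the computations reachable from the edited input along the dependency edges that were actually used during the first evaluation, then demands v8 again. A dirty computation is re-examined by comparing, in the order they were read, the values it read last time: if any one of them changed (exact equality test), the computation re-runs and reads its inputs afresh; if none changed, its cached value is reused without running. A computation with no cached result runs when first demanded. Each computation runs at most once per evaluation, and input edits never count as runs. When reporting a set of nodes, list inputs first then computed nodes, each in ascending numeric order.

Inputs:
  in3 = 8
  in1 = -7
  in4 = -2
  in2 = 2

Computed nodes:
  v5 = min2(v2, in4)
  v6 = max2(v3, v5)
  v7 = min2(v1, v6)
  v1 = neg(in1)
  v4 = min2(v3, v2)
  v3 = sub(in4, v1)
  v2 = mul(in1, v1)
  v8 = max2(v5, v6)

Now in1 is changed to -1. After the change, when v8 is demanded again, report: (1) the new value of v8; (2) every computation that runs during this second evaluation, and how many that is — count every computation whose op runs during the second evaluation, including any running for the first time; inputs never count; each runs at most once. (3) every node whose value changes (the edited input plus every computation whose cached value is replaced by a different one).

New value of v8: -2.
Computations that run: v1, v2, v3, v5, v6, v8 — 6 in total.
Values that change: in1, v1, v2, v3, v5, v6, v8.

First evaluation (everything demanded from the output):
  v1 = neg(-7) = 7
  v2 = mul(-7, 7) = -49
  v3 = sub(-2, 7) = -9
  v5 = min2(-49, -2) = -49
  v6 = max2(-9, -49) = -9
  v8 = max2(-49, -9) = -9

Propagation after the edit:
  v1: runs — in1 -7->-1; result 1.
  v2: runs — in1 -7->-1; v1 7->1; result -1.
  v3: runs — v1 7->1; result -3.
  v5: runs — v2 -49->-1; result -2.
  v6: runs — v3 -9->-3; v5 -49->-2; result -2.
  v8: runs — v5 -49->-2; v6 -9->-2; result -2.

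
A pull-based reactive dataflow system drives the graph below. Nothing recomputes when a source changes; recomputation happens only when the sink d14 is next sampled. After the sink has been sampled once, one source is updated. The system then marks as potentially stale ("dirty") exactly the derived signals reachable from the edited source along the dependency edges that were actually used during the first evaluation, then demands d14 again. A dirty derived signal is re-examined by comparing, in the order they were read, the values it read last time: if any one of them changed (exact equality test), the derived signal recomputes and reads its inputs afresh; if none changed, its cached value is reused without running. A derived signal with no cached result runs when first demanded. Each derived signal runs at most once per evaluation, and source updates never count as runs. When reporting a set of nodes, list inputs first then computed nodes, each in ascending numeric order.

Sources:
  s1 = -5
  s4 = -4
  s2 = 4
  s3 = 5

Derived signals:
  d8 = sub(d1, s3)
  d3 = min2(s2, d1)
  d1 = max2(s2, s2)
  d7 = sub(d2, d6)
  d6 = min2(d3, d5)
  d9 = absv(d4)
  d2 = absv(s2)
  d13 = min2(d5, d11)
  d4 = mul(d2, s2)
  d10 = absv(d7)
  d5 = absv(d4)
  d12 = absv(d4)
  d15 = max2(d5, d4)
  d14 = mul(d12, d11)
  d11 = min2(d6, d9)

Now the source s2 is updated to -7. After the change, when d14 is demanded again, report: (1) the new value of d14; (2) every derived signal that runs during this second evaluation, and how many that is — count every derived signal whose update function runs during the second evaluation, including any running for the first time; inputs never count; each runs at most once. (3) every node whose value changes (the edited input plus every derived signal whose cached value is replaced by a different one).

New value of d14: -343.
Derived signals that run: d1, d2, d3, d4, d5, d6, d9, d11, d12, d14 — 10 in total.
Values that change: s2, d1, d2, d3, d4, d5, d6, d9, d11, d12, d14.

First evaluation (everything demanded from the output):
  d1 = max2(4, 4) = 4
  d2 = absv(4) = 4
  d3 = min2(4, 4) = 4
  d4 = mul(4, 4) = 16
  d5 = absv(16) = 16
  d6 = min2(4, 16) = 4
  d9 = absv(16) = 16
  d11 = min2(4, 16) = 4
  d12 = absv(16) = 16
  d14 = mul(16, 4) = 64

Propagation after the edit:
  d1: runs — s2 4->-7; s2 4->-7; result -7.
  d2: runs — s2 4->-7; result 7.
  d3: runs — s2 4->-7; d1 4->-7; result -7.
  d4: runs — d2 4->7; s2 4->-7; result -49.
  d5: runs — d4 16->-49; result 49.
  d6: runs — d3 4->-7; d5 16->49; result -7.
  d9: runs — d4 16->-49; result 49.
  d11: runs — d6 4->-7; d9 16->49; result -7.
  d12: runs — d4 16->-49; result 49.
  d14: runs — d12 16->49; d11 4->-7; result -343.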